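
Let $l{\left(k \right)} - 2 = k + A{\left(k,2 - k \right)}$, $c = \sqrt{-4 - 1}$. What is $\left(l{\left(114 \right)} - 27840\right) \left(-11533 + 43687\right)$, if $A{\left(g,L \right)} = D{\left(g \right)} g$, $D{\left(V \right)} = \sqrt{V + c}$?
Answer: $-891437496 + 3665556 \sqrt{114 + i \sqrt{5}} \approx -8.523 \cdot 10^{8} + 3.8381 \cdot 10^{5} i$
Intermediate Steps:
$c = i \sqrt{5}$ ($c = \sqrt{-5} = i \sqrt{5} \approx 2.2361 i$)
$D{\left(V \right)} = \sqrt{V + i \sqrt{5}}$
$A{\left(g,L \right)} = g \sqrt{g + i \sqrt{5}}$ ($A{\left(g,L \right)} = \sqrt{g + i \sqrt{5}} g = g \sqrt{g + i \sqrt{5}}$)
$l{\left(k \right)} = 2 + k + k \sqrt{k + i \sqrt{5}}$ ($l{\left(k \right)} = 2 + \left(k + k \sqrt{k + i \sqrt{5}}\right) = 2 + k + k \sqrt{k + i \sqrt{5}}$)
$\left(l{\left(114 \right)} - 27840\right) \left(-11533 + 43687\right) = \left(\left(2 + 114 + 114 \sqrt{114 + i \sqrt{5}}\right) - 27840\right) \left(-11533 + 43687\right) = \left(\left(116 + 114 \sqrt{114 + i \sqrt{5}}\right) - 27840\right) 32154 = \left(-27724 + 114 \sqrt{114 + i \sqrt{5}}\right) 32154 = -891437496 + 3665556 \sqrt{114 + i \sqrt{5}}$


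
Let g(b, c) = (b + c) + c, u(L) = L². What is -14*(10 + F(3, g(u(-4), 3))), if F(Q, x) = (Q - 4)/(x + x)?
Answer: -3073/22 ≈ -139.68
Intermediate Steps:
g(b, c) = b + 2*c
F(Q, x) = (-4 + Q)/(2*x) (F(Q, x) = (-4 + Q)/((2*x)) = (-4 + Q)*(1/(2*x)) = (-4 + Q)/(2*x))
-14*(10 + F(3, g(u(-4), 3))) = -14*(10 + (-4 + 3)/(2*((-4)² + 2*3))) = -14*(10 + (½)*(-1)/(16 + 6)) = -14*(10 + (½)*(-1)/22) = -14*(10 + (½)*(1/22)*(-1)) = -14*(10 - 1/44) = -14*439/44 = -3073/22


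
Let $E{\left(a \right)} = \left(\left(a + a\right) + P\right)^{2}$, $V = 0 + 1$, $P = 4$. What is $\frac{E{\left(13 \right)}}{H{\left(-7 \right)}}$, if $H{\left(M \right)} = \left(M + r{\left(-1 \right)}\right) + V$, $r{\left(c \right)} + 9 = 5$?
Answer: $-90$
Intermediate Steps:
$V = 1$
$r{\left(c \right)} = -4$ ($r{\left(c \right)} = -9 + 5 = -4$)
$E{\left(a \right)} = \left(4 + 2 a\right)^{2}$ ($E{\left(a \right)} = \left(\left(a + a\right) + 4\right)^{2} = \left(2 a + 4\right)^{2} = \left(4 + 2 a\right)^{2}$)
$H{\left(M \right)} = -3 + M$ ($H{\left(M \right)} = \left(M - 4\right) + 1 = \left(-4 + M\right) + 1 = -3 + M$)
$\frac{E{\left(13 \right)}}{H{\left(-7 \right)}} = \frac{4 \left(2 + 13\right)^{2}}{-3 - 7} = \frac{4 \cdot 15^{2}}{-10} = 4 \cdot 225 \left(- \frac{1}{10}\right) = 900 \left(- \frac{1}{10}\right) = -90$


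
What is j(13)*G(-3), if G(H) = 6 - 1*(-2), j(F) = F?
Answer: 104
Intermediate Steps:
G(H) = 8 (G(H) = 6 + 2 = 8)
j(13)*G(-3) = 13*8 = 104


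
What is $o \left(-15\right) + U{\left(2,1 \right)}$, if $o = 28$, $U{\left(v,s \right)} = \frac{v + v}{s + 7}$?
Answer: $- \frac{839}{2} \approx -419.5$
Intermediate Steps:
$U{\left(v,s \right)} = \frac{2 v}{7 + s}$
$o \left(-15\right) + U{\left(2,1 \right)} = 28 \left(-15\right) + 2 \cdot 2 \frac{1}{7 + 1} = -420 + 2 \cdot 2 \cdot \frac{1}{8} = -420 + \frac{1}{2} = - \frac{839}{2}$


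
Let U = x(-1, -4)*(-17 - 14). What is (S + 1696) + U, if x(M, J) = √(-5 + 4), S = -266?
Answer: 1430 - 31*I ≈ 1430.0 - 31.0*I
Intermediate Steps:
x(M, J) = I (x(M, J) = √(-1) = I)
U = -31*I (U = I*(-17 - 14) = I*(-31) = -31*I ≈ -31.0*I)
(S + 1696) + U = (-266 + 1696) - 31*I = 1430 - 31*I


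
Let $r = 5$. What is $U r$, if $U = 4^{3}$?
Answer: $320$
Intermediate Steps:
$U = 64$
$U r = 64 \cdot 5 = 320$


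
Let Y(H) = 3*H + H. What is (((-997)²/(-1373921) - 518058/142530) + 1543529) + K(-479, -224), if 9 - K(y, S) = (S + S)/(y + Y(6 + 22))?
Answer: 18488369692978599124/11977960061285 ≈ 1.5435e+6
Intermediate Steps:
Y(H) = 4*H
K(y, S) = 9 - 2*S/(112 + y) (K(y, S) = 9 - (S + S)/(y + 4*(6 + 22)) = 9 - 2*S/(y + 4*28) = 9 - 2*S/(y + 112) = 9 - 2*S/(112 + y))
(((-997)²/(-1373921) - 518058/142530) + 1543529) + K(-479, -224) = (((-997)²/(-1373921) - 518058/142530) + 1543529) + (1008 - 2*(-224) + 9*(-479))/(112 - 479) = ((994009*(-1/1373921) - 518058*1/142530) + 1543529) + (1008 + 448 - 4311)/(-367) = ((-994009/1373921 - 86343/23755) + 1543529) - 1/367*(-2855) = (-142241144698/32637493355 + 1543529) + 2855/367 = 50376775239605097/32637493355 + 2855/367 = 18488369692978599124/11977960061285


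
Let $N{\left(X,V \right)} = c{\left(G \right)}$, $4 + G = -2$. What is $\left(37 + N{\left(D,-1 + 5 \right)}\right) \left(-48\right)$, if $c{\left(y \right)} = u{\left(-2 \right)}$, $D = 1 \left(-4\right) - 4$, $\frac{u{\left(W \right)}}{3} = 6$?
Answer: $-2640$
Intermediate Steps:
$u{\left(W \right)} = 18$ ($u{\left(W \right)} = 3 \cdot 6 = 18$)
$G = -6$ ($G = -4 - 2 = -6$)
$D = -8$ ($D = -4 - 4 = -8$)
$c{\left(y \right)} = 18$
$N{\left(X,V \right)} = 18$
$\left(37 + N{\left(D,-1 + 5 \right)}\right) \left(-48\right) = \left(37 + 18\right) \left(-48\right) = 55 \left(-48\right) = -2640$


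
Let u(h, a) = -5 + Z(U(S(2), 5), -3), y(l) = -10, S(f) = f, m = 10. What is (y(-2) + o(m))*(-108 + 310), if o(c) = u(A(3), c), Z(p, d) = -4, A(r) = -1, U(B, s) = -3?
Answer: -3838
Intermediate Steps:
u(h, a) = -9 (u(h, a) = -5 - 4 = -9)
o(c) = -9
(y(-2) + o(m))*(-108 + 310) = (-10 - 9)*(-108 + 310) = -19*202 = -3838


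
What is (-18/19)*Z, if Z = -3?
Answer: 54/19 ≈ 2.8421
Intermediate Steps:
(-18/19)*Z = -18/19*(-3) = 54/19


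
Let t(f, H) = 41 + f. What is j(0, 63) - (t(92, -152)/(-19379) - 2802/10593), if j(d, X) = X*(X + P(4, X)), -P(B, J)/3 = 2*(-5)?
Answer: 400933821500/68427249 ≈ 5859.3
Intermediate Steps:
P(B, J) = 30 (P(B, J) = -6*(-5) = -3*(-10) = 30)
j(d, X) = X*(30 + X) (j(d, X) = X*(X + 30) = X*(30 + X))
j(0, 63) - (t(92, -152)/(-19379) - 2802/10593) = 63*(30 + 63) - ((41 + 92)/(-19379) - 2802/10593) = 63*93 - (133*(-1/19379) - 2802*1/10593) = 5859 - (-133/19379 - 934/3531) = 5859 - 1*(-18569609/68427249) = 5859 + 18569609/68427249 = 400933821500/68427249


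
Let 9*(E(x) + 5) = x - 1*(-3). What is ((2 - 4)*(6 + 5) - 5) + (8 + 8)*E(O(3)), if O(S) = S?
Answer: -289/3 ≈ -96.333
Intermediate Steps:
E(x) = -14/3 + x/9 (E(x) = -5 + (x - 1*(-3))/9 = -5 + (x + 3)/9 = -5 + (3 + x)/9 = -5 + (⅓ + x/9) = -14/3 + x/9)
((2 - 4)*(6 + 5) - 5) + (8 + 8)*E(O(3)) = ((2 - 4)*(6 + 5) - 5) + (8 + 8)*(-14/3 + (⅑)*3) = (-2*11 - 5) + 16*(-14/3 + ⅓) = (-22 - 5) + 16*(-13/3) = -27 - 208/3 = -289/3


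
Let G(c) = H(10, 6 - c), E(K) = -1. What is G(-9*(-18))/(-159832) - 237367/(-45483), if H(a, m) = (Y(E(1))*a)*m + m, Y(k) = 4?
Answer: 9557437903/1817409714 ≈ 5.2588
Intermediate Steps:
H(a, m) = m + 4*a*m (H(a, m) = (4*a)*m + m = 4*a*m + m = m + 4*a*m)
G(c) = 246 - 41*c (G(c) = (6 - c)*(1 + 4*10) = (6 - c)*(1 + 40) = (6 - c)*41 = 246 - 41*c)
G(-9*(-18))/(-159832) - 237367/(-45483) = (246 - (-369)*(-18))/(-159832) - 237367/(-45483) = (246 - 41*162)*(-1/159832) - 237367*(-1/45483) = (246 - 6642)*(-1/159832) + 237367/45483 = -6396*(-1/159832) + 237367/45483 = 1599/39958 + 237367/45483 = 9557437903/1817409714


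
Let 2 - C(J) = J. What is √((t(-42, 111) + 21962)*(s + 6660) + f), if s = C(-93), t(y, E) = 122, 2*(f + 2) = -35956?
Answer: 4*√9322465 ≈ 12213.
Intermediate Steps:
f = -17980 (f = -2 + (½)*(-35956) = -2 - 17978 = -17980)
C(J) = 2 - J
s = 95 (s = 2 - 1*(-93) = 2 + 93 = 95)
√((t(-42, 111) + 21962)*(s + 6660) + f) = √((122 + 21962)*(95 + 6660) - 17980) = √(22084*6755 - 17980) = √(149177420 - 17980) = √149159440 = 4*√9322465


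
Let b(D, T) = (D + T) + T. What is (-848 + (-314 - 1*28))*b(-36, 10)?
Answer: 19040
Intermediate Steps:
b(D, T) = D + 2*T
(-848 + (-314 - 1*28))*b(-36, 10) = (-848 + (-314 - 1*28))*(-36 + 2*10) = (-848 + (-314 - 28))*(-36 + 20) = (-848 - 342)*(-16) = -1190*(-16) = 19040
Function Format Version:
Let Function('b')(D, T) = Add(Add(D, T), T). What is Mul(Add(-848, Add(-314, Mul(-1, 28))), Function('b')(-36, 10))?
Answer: 19040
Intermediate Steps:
Function('b')(D, T) = Add(D, Mul(2, T))
Mul(Add(-848, Add(-314, Mul(-1, 28))), Function('b')(-36, 10)) = Mul(Add(-848, Add(-314, Mul(-1, 28))), Add(-36, Mul(2, 10))) = Mul(Add(-848, Add(-314, -28)), Add(-36, 20)) = Mul(Add(-848, -342), -16) = Mul(-1190, -16) = 19040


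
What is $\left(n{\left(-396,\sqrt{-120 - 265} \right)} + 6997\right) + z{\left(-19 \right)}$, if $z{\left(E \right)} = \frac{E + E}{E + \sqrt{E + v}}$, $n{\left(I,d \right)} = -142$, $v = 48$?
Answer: $\frac{1138291}{166} + \frac{19 \sqrt{29}}{166} \approx 6857.8$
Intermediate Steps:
$z{\left(E \right)} = \frac{2 E}{E + \sqrt{48 + E}}$ ($z{\left(E \right)} = \frac{E + E}{E + \sqrt{E + 48}} = \frac{2 E}{E + \sqrt{48 + E}}$)
$\left(n{\left(-396,\sqrt{-120 - 265} \right)} + 6997\right) + z{\left(-19 \right)} = \left(-142 + 6997\right) + 2 \left(-19\right) \frac{1}{-19 + \sqrt{48 - 19}} = 6855 + 2 \left(-19\right) \frac{1}{-19 + \sqrt{29}} = 6855 - \frac{38}{-19 + \sqrt{29}}$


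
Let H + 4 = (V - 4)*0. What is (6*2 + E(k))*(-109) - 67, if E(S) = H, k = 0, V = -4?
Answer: -939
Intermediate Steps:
H = -4 (H = -4 + (-4 - 4)*0 = -4 - 8*0 = -4 + 0 = -4)
E(S) = -4
(6*2 + E(k))*(-109) - 67 = (6*2 - 4)*(-109) - 67 = (12 - 4)*(-109) - 67 = 8*(-109) - 67 = -872 - 67 = -939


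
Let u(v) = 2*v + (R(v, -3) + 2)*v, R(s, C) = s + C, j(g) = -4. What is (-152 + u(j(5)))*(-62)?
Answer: 8680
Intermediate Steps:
R(s, C) = C + s
u(v) = 2*v + v*(-1 + v) (u(v) = 2*v + ((-3 + v) + 2)*v = 2*v + (-1 + v)*v = 2*v + v*(-1 + v))
(-152 + u(j(5)))*(-62) = (-152 - 4*(1 - 4))*(-62) = (-152 - 4*(-3))*(-62) = (-152 + 12)*(-62) = -140*(-62) = 8680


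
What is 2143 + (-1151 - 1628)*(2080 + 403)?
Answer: -6898114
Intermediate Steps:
2143 + (-1151 - 1628)*(2080 + 403) = 2143 - 2779*2483 = 2143 - 6900257 = -6898114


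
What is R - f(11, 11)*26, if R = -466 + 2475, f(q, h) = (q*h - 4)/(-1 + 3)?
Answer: 488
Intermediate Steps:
f(q, h) = -2 + h*q/2 (f(q, h) = (h*q - 4)/2 = (-4 + h*q)*(1/2) = -2 + h*q/2)
R = 2009
R - f(11, 11)*26 = 2009 - (-2 + (1/2)*11*11)*26 = 2009 - (-2 + 121/2)*26 = 2009 - 117*26/2 = 2009 - 1*1521 = 2009 - 1521 = 488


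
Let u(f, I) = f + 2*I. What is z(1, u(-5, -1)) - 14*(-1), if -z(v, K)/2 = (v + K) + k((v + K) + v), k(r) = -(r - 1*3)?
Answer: 10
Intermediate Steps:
k(r) = 3 - r (k(r) = -(r - 3) = -(-3 + r) = 3 - r)
z(v, K) = -6 + 2*v (z(v, K) = -2*((v + K) + (3 - ((v + K) + v))) = -2*((K + v) + (3 - ((K + v) + v))) = -2*((K + v) + (3 - (K + 2*v))) = -2*((K + v) + (3 + (-K - 2*v))) = -2*((K + v) + (3 - K - 2*v)) = -2*(3 - v) = -6 + 2*v)
z(1, u(-5, -1)) - 14*(-1) = (-6 + 2*1) - 14*(-1) = (-6 + 2) + 14 = -4 + 14 = 10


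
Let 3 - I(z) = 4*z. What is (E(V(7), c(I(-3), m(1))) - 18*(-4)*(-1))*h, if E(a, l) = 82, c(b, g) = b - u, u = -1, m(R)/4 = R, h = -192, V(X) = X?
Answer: -1920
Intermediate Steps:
m(R) = 4*R
I(z) = 3 - 4*z
c(b, g) = 1 + b (c(b, g) = b - 1*(-1) = b + 1 = 1 + b)
(E(V(7), c(I(-3), m(1))) - 18*(-4)*(-1))*h = (82 - 18*(-4)*(-1))*(-192) = (82 + 72*(-1))*(-192) = (82 - 72)*(-192) = 10*(-192) = -1920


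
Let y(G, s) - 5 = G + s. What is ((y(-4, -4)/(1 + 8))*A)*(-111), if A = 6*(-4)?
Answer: -888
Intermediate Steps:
A = -24
y(G, s) = 5 + G + s (y(G, s) = 5 + (G + s) = 5 + G + s)
((y(-4, -4)/(1 + 8))*A)*(-111) = (((5 - 4 - 4)/(1 + 8))*(-24))*(-111) = (-3/9*(-24))*(-111) = (-3*⅑*(-24))*(-111) = -⅓*(-24)*(-111) = 8*(-111) = -888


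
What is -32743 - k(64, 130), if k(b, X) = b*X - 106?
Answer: -40957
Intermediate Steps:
k(b, X) = -106 + X*b (k(b, X) = X*b - 106 = -106 + X*b)
-32743 - k(64, 130) = -32743 - (-106 + 130*64) = -32743 - (-106 + 8320) = -32743 - 1*8214 = -32743 - 8214 = -40957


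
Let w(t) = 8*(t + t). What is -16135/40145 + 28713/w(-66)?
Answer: -11140209/403744 ≈ -27.592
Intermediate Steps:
w(t) = 16*t (w(t) = 8*(2*t) = 16*t)
-16135/40145 + 28713/w(-66) = -16135/40145 + 28713/((16*(-66))) = -16135*1/40145 + 28713/(-1056) = -461/1147 + 28713*(-1/1056) = -461/1147 - 9571/352 = -11140209/403744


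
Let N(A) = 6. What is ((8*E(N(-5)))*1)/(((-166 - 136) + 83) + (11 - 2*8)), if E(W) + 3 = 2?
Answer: 1/28 ≈ 0.035714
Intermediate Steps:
E(W) = -1 (E(W) = -3 + 2 = -1)
((8*E(N(-5)))*1)/(((-166 - 136) + 83) + (11 - 2*8)) = ((8*(-1))*1)/(((-166 - 136) + 83) + (11 - 2*8)) = (-8*1)/((-302 + 83) + (11 - 16)) = -8/(-219 - 5) = -8/(-224) = -8*(-1/224) = 1/28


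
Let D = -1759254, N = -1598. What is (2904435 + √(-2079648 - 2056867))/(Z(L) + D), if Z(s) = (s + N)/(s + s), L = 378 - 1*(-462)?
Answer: -2439725400/1477773739 - 840*I*√4136515/1477773739 ≈ -1.6509 - 0.0011561*I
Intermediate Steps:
L = 840 (L = 378 + 462 = 840)
Z(s) = (-1598 + s)/(2*s) (Z(s) = (s - 1598)/(s + s) = (-1598 + s)/((2*s)) = (-1598 + s)*(1/(2*s)) = (-1598 + s)/(2*s))
(2904435 + √(-2079648 - 2056867))/(Z(L) + D) = (2904435 + √(-2079648 - 2056867))/((½)*(-1598 + 840)/840 - 1759254) = (2904435 + √(-4136515))/((½)*(1/840)*(-758) - 1759254) = (2904435 + I*√4136515)/(-379/840 - 1759254) = (2904435 + I*√4136515)/(-1477773739/840) = (2904435 + I*√4136515)*(-840/1477773739) = -2439725400/1477773739 - 840*I*√4136515/1477773739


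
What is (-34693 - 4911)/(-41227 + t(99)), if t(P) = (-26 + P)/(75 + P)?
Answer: 6891096/7173425 ≈ 0.96064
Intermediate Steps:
t(P) = (-26 + P)/(75 + P)
(-34693 - 4911)/(-41227 + t(99)) = (-34693 - 4911)/(-41227 + (-26 + 99)/(75 + 99)) = -39604/(-41227 + 73/174) = -39604/(-7173425/174) = -39604*(-174/7173425) = 6891096/7173425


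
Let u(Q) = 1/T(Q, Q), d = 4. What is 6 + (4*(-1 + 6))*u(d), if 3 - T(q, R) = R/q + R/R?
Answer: 26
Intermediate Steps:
T(q, R) = 2 - R/q (T(q, R) = 3 - (R/q + R/R) = 3 - (R/q + 1) = 3 - (1 + R/q) = 3 + (-1 - R/q) = 2 - R/q)
u(Q) = 1 (u(Q) = 1/(2 - Q/Q) = 1/(2 - 1) = 1/1 = 1)
6 + (4*(-1 + 6))*u(d) = 6 + (4*(-1 + 6))*1 = 6 + (4*5)*1 = 6 + 20*1 = 6 + 20 = 26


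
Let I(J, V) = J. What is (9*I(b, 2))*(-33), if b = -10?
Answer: 2970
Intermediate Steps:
(9*I(b, 2))*(-33) = (9*(-10))*(-33) = -90*(-33) = 2970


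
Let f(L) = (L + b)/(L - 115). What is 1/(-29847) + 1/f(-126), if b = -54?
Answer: 2397649/1790820 ≈ 1.3389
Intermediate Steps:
f(L) = (-54 + L)/(-115 + L) (f(L) = (L - 54)/(L - 115) = (-54 + L)/(-115 + L))
1/(-29847) + 1/f(-126) = 1/(-29847) + 1/((-54 - 126)/(-115 - 126)) = -1/29847 + 1/(-180/(-241)) = -1/29847 + 1/(-1/241*(-180)) = -1/29847 + 1/(180/241) = -1/29847 + 241/180 = 2397649/1790820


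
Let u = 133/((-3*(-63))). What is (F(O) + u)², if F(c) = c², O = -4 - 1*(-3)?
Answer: 2116/729 ≈ 2.9026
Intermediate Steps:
O = -1 (O = -4 + 3 = -1)
u = 19/27 (u = 133/189 = 133*(1/189) = 19/27 ≈ 0.70370)
(F(O) + u)² = ((-1)² + 19/27)² = (1 + 19/27)² = (46/27)² = 2116/729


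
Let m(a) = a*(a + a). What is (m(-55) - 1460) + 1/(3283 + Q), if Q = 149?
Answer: 15752881/3432 ≈ 4590.0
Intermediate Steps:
m(a) = 2*a² (m(a) = a*(2*a) = 2*a²)
(m(-55) - 1460) + 1/(3283 + Q) = (2*(-55)² - 1460) + 1/(3283 + 149) = (2*3025 - 1460) + 1/3432 = (6050 - 1460) + 1/3432 = 4590 + 1/3432 = 15752881/3432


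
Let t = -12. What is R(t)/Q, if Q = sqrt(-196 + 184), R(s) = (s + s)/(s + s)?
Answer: -I*sqrt(3)/6 ≈ -0.28868*I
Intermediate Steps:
R(s) = 1 (R(s) = (2*s)/((2*s)) = (2*s)*(1/(2*s)) = 1)
Q = 2*I*sqrt(3) (Q = sqrt(-12) = 2*I*sqrt(3) ≈ 3.4641*I)
R(t)/Q = 1/(2*I*sqrt(3)) = 1*(-I*sqrt(3)/6) = -I*sqrt(3)/6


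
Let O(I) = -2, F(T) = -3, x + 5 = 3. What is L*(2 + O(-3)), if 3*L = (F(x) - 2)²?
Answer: 0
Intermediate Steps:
x = -2 (x = -5 + 3 = -2)
L = 25/3 (L = (-3 - 2)²/3 = (⅓)*(-5)² = (⅓)*25 = 25/3 ≈ 8.3333)
L*(2 + O(-3)) = 25*(2 - 2)/3 = (25/3)*0 = 0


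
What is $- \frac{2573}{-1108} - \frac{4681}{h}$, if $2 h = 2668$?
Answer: $- \frac{877083}{739036} \approx -1.1868$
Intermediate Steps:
$h = 1334$ ($h = \frac{1}{2} \cdot 2668 = 1334$)
$- \frac{2573}{-1108} - \frac{4681}{h} = - \frac{2573}{-1108} - \frac{4681}{1334} = \left(-2573\right) \left(- \frac{1}{1108}\right) - \frac{4681}{1334} = \frac{2573}{1108} - \frac{4681}{1334} = - \frac{877083}{739036}$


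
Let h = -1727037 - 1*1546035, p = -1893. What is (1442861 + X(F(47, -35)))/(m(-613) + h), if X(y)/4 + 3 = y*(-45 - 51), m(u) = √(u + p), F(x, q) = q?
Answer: -2383269374904/5356500159845 - 1456289*I*√2506/10713000319690 ≈ -0.44493 - 6.805e-6*I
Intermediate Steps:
h = -3273072 (h = -1727037 - 1546035 = -3273072)
m(u) = √(-1893 + u) (m(u) = √(u - 1893) = √(-1893 + u))
X(y) = -12 - 384*y (X(y) = -12 + 4*(y*(-45 - 51)) = -12 + 4*(y*(-96)) = -12 + 4*(-96*y) = -12 - 384*y)
(1442861 + X(F(47, -35)))/(m(-613) + h) = (1442861 + (-12 - 384*(-35)))/(√(-1893 - 613) - 3273072) = (1442861 + (-12 + 13440))/(√(-2506) - 3273072) = (1442861 + 13428)/(I*√2506 - 3273072) = 1456289/(-3273072 + I*√2506)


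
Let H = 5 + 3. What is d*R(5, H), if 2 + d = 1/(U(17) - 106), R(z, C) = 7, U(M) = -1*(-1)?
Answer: -211/15 ≈ -14.067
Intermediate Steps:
U(M) = 1
H = 8
d = -211/105 (d = -2 + 1/(1 - 106) = -2 + 1/(-105) = -2 - 1/105 = -211/105 ≈ -2.0095)
d*R(5, H) = -211/105*7 = -211/15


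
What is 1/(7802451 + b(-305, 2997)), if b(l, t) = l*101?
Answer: 1/7771646 ≈ 1.2867e-7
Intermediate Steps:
b(l, t) = 101*l
1/(7802451 + b(-305, 2997)) = 1/(7802451 + 101*(-305)) = 1/(7802451 - 30805) = 1/7771646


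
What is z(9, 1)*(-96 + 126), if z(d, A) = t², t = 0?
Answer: 0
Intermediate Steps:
z(d, A) = 0 (z(d, A) = 0² = 0)
z(9, 1)*(-96 + 126) = 0*(-96 + 126) = 0*30 = 0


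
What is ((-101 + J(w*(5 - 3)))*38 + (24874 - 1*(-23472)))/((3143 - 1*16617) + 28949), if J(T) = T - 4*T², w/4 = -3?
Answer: -43956/15475 ≈ -2.8405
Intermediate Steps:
w = -12 (w = 4*(-3) = -12)
((-101 + J(w*(5 - 3)))*38 + (24874 - 1*(-23472)))/((3143 - 1*16617) + 28949) = ((-101 + (-12*(5 - 3))*(1 - (-48)*(5 - 3)))*38 + (24874 - 1*(-23472)))/((3143 - 1*16617) + 28949) = ((-101 + (-12*2)*(1 - (-48)*2))*38 + (24874 + 23472))/((3143 - 16617) + 28949) = ((-101 - 24*(1 - 4*(-24)))*38 + 48346)/(-13474 + 28949) = ((-101 - 24*(1 + 96))*38 + 48346)/15475 = ((-101 - 24*97)*38 + 48346)*(1/15475) = ((-101 - 2328)*38 + 48346)*(1/15475) = (-2429*38 + 48346)*(1/15475) = (-92302 + 48346)*(1/15475) = -43956*1/15475 = -43956/15475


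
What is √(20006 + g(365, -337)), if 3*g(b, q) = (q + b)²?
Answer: √182406/3 ≈ 142.36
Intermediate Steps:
g(b, q) = (b + q)²/3 (g(b, q) = (q + b)²/3 = (b + q)²/3)
√(20006 + g(365, -337)) = √(20006 + (365 - 337)²/3) = √(20006 + (⅓)*28²) = √(20006 + (⅓)*784) = √(20006 + 784/3) = √(60802/3) = √182406/3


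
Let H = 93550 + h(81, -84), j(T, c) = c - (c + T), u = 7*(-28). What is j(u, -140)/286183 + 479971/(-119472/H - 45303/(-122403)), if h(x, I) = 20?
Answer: -87400721122938209603/165107391345311 ≈ -5.2936e+5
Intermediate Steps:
u = -196
j(T, c) = -T (j(T, c) = c - (T + c) = c + (-T - c) = -T)
H = 93570 (H = 93550 + 20 = 93570)
j(u, -140)/286183 + 479971/(-119472/H - 45303/(-122403)) = -1*(-196)/286183 + 479971/(-119472/93570 - 45303/(-122403)) = 196*(1/286183) + 479971/(-119472*1/93570 - 45303*(-1/122403)) = 196/286183 + 479971/(-19912/15595 + 15101/40801) = 196/286183 + 479971/(-576929417/636291595) = 196/286183 + 479971*(-636291595/576929417) = 196/286183 - 305401513143745/576929417 = -87400721122938209603/165107391345311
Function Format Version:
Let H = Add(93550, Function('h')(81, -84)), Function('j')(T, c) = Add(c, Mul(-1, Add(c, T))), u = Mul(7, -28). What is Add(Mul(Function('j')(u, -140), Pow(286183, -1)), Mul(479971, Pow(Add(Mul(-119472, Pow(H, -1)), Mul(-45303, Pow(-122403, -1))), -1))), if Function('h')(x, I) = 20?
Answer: Rational(-87400721122938209603, 165107391345311) ≈ -5.2936e+5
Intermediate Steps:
u = -196
Function('j')(T, c) = Mul(-1, T) (Function('j')(T, c) = Add(c, Mul(-1, Add(T, c))) = Add(c, Add(Mul(-1, T), Mul(-1, c))) = Mul(-1, T))
H = 93570 (H = Add(93550, 20) = 93570)
Add(Mul(Function('j')(u, -140), Pow(286183, -1)), Mul(479971, Pow(Add(Mul(-119472, Pow(H, -1)), Mul(-45303, Pow(-122403, -1))), -1))) = Add(Mul(Mul(-1, -196), Pow(286183, -1)), Mul(479971, Pow(Add(Mul(-119472, Pow(93570, -1)), Mul(-45303, Pow(-122403, -1))), -1))) = Add(Mul(196, Rational(1, 286183)), Mul(479971, Pow(Add(Mul(-119472, Rational(1, 93570)), Mul(-45303, Rational(-1, 122403))), -1))) = Add(Rational(196, 286183), Mul(479971, Pow(Add(Rational(-19912, 15595), Rational(15101, 40801)), -1))) = Add(Rational(196, 286183), Mul(479971, Pow(Rational(-576929417, 636291595), -1))) = Add(Rational(196, 286183), Mul(479971, Rational(-636291595, 576929417))) = Add(Rational(196, 286183), Rational(-305401513143745, 576929417)) = Rational(-87400721122938209603, 165107391345311)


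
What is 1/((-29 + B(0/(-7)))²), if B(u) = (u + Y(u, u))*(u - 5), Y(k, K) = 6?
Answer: 1/3481 ≈ 0.00028727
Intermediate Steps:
B(u) = (-5 + u)*(6 + u) (B(u) = (u + 6)*(u - 5) = (6 + u)*(-5 + u) = (-5 + u)*(6 + u))
1/((-29 + B(0/(-7)))²) = 1/((-29 + (-30 + 0/(-7) + (0/(-7))²))²) = 1/((-29 + (-30 + 0*(-⅐) + (0*(-⅐))²))²) = 1/((-29 + (-30 + 0 + 0²))²) = 1/((-29 + (-30 + 0 + 0))²) = 1/((-29 - 30)²) = 1/((-59)²) = 1/3481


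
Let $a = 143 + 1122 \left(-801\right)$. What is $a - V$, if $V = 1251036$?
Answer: $-2149615$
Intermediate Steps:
$a = -898579$ ($a = 143 - 898722 = -898579$)
$a - V = -898579 - 1251036 = -2149615$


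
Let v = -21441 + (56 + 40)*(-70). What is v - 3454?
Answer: -31615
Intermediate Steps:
v = -28161 (v = -21441 + 96*(-70) = -21441 - 6720 = -28161)
v - 3454 = -28161 - 3454 = -31615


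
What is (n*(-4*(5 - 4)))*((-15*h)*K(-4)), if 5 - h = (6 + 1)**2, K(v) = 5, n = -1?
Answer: 13200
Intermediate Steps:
h = -44 (h = 5 - (6 + 1)**2 = 5 - 1*7**2 = 5 - 1*49 = 5 - 49 = -44)
(n*(-4*(5 - 4)))*((-15*h)*K(-4)) = (-(-4)*(5 - 4))*(-15*(-44)*5) = (-(-4))*(660*5) = -1*(-4)*3300 = 4*3300 = 13200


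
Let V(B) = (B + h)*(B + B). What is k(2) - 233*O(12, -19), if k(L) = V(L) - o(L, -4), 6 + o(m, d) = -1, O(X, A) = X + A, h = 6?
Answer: 1670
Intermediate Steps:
O(X, A) = A + X
o(m, d) = -7 (o(m, d) = -6 - 1 = -7)
V(B) = 2*B*(6 + B) (V(B) = (B + 6)*(B + B) = (6 + B)*(2*B) = 2*B*(6 + B))
k(L) = 7 + 2*L*(6 + L) (k(L) = 2*L*(6 + L) - 1*(-7) = 2*L*(6 + L) + 7 = 7 + 2*L*(6 + L))
k(2) - 233*O(12, -19) = (7 + 2*2*(6 + 2)) - 233*(-19 + 12) = (7 + 2*2*8) - 233*(-7) = (7 + 32) + 1631 = 39 + 1631 = 1670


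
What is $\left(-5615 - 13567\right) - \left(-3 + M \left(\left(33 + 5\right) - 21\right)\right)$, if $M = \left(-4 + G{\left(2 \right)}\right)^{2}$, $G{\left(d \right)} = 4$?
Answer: $-19179$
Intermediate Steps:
$M = 0$ ($M = \left(-4 + 4\right)^{2} = 0^{2} = 0$)
$\left(-5615 - 13567\right) - \left(-3 + M \left(\left(33 + 5\right) - 21\right)\right) = \left(-5615 - 13567\right) - \left(-3 + 0 \left(\left(33 + 5\right) - 21\right)\right) = -19182 - \left(-3 + 0 \left(38 - 21\right)\right) = -19182 - \left(-3 + 0 \cdot 17\right) = -19182 - \left(-3 + 0\right) = -19182 - -3 = -19182 + 3 = -19179$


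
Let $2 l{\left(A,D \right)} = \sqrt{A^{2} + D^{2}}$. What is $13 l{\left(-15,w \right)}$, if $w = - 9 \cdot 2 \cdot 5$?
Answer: $\frac{195 \sqrt{37}}{2} \approx 593.07$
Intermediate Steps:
$w = -90$ ($w = \left(-9\right) 10 = -90$)
$l{\left(A,D \right)} = \frac{\sqrt{A^{2} + D^{2}}}{2}$
$13 l{\left(-15,w \right)} = 13 \frac{\sqrt{\left(-15\right)^{2} + \left(-90\right)^{2}}}{2} = 13 \frac{\sqrt{225 + 8100}}{2} = 13 \frac{\sqrt{8325}}{2} = 13 \frac{15 \sqrt{37}}{2} = \frac{195 \sqrt{37}}{2}$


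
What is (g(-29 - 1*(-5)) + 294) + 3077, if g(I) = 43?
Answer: 3414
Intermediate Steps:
(g(-29 - 1*(-5)) + 294) + 3077 = (43 + 294) + 3077 = 337 + 3077 = 3414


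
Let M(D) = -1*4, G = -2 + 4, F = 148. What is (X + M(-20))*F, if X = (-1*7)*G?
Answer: -2664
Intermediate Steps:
G = 2
M(D) = -4
X = -14 (X = -1*7*2 = -7*2 = -14)
(X + M(-20))*F = (-14 - 4)*148 = -18*148 = -2664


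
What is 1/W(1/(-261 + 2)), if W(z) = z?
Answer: -259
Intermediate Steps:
1/W(1/(-261 + 2)) = 1/(1/(-261 + 2)) = 1/(1/(-259)) = 1/(-1/259) = -259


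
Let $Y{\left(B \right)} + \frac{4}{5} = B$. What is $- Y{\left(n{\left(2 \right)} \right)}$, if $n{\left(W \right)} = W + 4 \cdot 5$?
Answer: $- \frac{106}{5} \approx -21.2$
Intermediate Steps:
$n{\left(W \right)} = 20 + W$ ($n{\left(W \right)} = W + 20 = 20 + W$)
$Y{\left(B \right)} = - \frac{4}{5} + B$
$- Y{\left(n{\left(2 \right)} \right)} = - (- \frac{4}{5} + \left(20 + 2\right)) = - (- \frac{4}{5} + 22) = \left(-1\right) \frac{106}{5} = - \frac{106}{5}$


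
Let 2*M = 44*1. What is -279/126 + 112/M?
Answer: 443/154 ≈ 2.8766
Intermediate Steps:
M = 22 (M = (44*1)/2 = (½)*44 = 22)
-279/126 + 112/M = -279/126 + 112/22 = -279*1/126 + 112*(1/22) = -31/14 + 56/11 = 443/154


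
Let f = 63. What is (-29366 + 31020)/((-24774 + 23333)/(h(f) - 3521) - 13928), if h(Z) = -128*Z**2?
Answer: -846108662/7124908743 ≈ -0.11875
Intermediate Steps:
(-29366 + 31020)/((-24774 + 23333)/(h(f) - 3521) - 13928) = (-29366 + 31020)/((-24774 + 23333)/(-128*63**2 - 3521) - 13928) = 1654/(-1441/(-128*3969 - 3521) - 13928) = 1654/(-1441/(-508032 - 3521) - 13928) = 1654/(-1441/(-511553) - 13928) = 1654/(-1441*(-1/511553) - 13928) = 1654/(1441/511553 - 13928) = 1654/(-7124908743/511553) = 1654*(-511553/7124908743) = -846108662/7124908743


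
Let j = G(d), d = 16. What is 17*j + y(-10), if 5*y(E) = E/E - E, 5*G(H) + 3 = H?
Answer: 232/5 ≈ 46.400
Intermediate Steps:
G(H) = -3/5 + H/5
j = 13/5 (j = -3/5 + (1/5)*16 = -3/5 + 16/5 = 13/5 ≈ 2.6000)
y(E) = 1/5 - E/5 (y(E) = (E/E - E)/5 = (1 - E)/5 = 1/5 - E/5)
17*j + y(-10) = 17*(13/5) + (1/5 - 1/5*(-10)) = 221/5 + (1/5 + 2) = 221/5 + 11/5 = 232/5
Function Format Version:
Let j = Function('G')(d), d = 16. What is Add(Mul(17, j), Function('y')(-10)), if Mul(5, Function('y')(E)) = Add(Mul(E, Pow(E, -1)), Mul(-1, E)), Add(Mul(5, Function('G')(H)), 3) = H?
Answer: Rational(232, 5) ≈ 46.400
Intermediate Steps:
Function('G')(H) = Add(Rational(-3, 5), Mul(Rational(1, 5), H))
j = Rational(13, 5) (j = Add(Rational(-3, 5), Mul(Rational(1, 5), 16)) = Add(Rational(-3, 5), Rational(16, 5)) = Rational(13, 5) ≈ 2.6000)
Function('y')(E) = Add(Rational(1, 5), Mul(Rational(-1, 5), E)) (Function('y')(E) = Mul(Rational(1, 5), Add(Mul(E, Pow(E, -1)), Mul(-1, E))) = Mul(Rational(1, 5), Add(1, Mul(-1, E))) = Add(Rational(1, 5), Mul(Rational(-1, 5), E)))
Add(Mul(17, j), Function('y')(-10)) = Add(Mul(17, Rational(13, 5)), Add(Rational(1, 5), Mul(Rational(-1, 5), -10))) = Add(Rational(221, 5), Add(Rational(1, 5), 2)) = Add(Rational(221, 5), Rational(11, 5)) = Rational(232, 5)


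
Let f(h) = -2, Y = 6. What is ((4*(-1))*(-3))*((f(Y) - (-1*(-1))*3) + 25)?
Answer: 240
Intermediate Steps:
((4*(-1))*(-3))*((f(Y) - (-1*(-1))*3) + 25) = ((4*(-1))*(-3))*((-2 - (-1*(-1))*3) + 25) = (-4*(-3))*((-2 - 3) + 25) = 12*((-2 - 1*3) + 25) = 12*((-2 - 3) + 25) = 12*(-5 + 25) = 12*20 = 240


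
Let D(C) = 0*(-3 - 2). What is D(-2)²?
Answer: 0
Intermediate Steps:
D(C) = 0 (D(C) = 0*(-5) = 0)
D(-2)² = 0² = 0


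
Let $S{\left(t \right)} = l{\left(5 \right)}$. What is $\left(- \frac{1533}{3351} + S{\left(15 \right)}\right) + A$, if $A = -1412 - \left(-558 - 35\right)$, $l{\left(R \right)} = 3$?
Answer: $- \frac{911983}{1117} \approx -816.46$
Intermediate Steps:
$S{\left(t \right)} = 3$
$A = -819$ ($A = -1412 - -593 = -1412 + 593 = -819$)
$\left(- \frac{1533}{3351} + S{\left(15 \right)}\right) + A = \left(- \frac{1533}{3351} + 3\right) - 819 = \left(\left(-1533\right) \frac{1}{3351} + 3\right) - 819 = \left(- \frac{511}{1117} + 3\right) - 819 = \frac{2840}{1117} - 819 = - \frac{911983}{1117}$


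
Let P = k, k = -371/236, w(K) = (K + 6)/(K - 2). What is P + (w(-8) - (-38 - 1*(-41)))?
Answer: -5159/1180 ≈ -4.3720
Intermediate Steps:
w(K) = (6 + K)/(-2 + K)
k = -371/236 (k = -371*1/236 = -371/236 ≈ -1.5720)
P = -371/236 ≈ -1.5720
P + (w(-8) - (-38 - 1*(-41))) = -371/236 + ((6 - 8)/(-2 - 8) - (-38 - 1*(-41))) = -371/236 + (-2/(-10) - (-38 + 41)) = -371/236 + (-⅒*(-2) - 1*3) = -371/236 + (⅕ - 3) = -371/236 - 14/5 = -5159/1180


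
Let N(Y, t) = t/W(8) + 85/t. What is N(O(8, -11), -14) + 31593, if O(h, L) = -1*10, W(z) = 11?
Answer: 4864191/154 ≈ 31586.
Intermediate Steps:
O(h, L) = -10
N(Y, t) = 85/t + t/11 (N(Y, t) = t/11 + 85/t = 85/t + t/11)
N(O(8, -11), -14) + 31593 = (85/(-14) + (1/11)*(-14)) + 31593 = (85*(-1/14) - 14/11) + 31593 = (-85/14 - 14/11) + 31593 = -1131/154 + 31593 = 4864191/154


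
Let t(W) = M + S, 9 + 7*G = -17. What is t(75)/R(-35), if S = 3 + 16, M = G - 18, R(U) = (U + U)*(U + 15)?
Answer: -19/9800 ≈ -0.0019388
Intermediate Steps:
G = -26/7 (G = -9/7 + (⅐)*(-17) = -9/7 - 17/7 = -26/7 ≈ -3.7143)
R(U) = 2*U*(15 + U) (R(U) = (2*U)*(15 + U) = 2*U*(15 + U))
M = -152/7 (M = -26/7 - 18 = -152/7 ≈ -21.714)
S = 19
t(W) = -19/7 (t(W) = -152/7 + 19 = -19/7)
t(75)/R(-35) = -19*(-1/(70*(15 - 35)))/7 = -19/(7*(2*(-35)*(-20))) = -19/7/1400 = -19/7*1/1400 = -19/9800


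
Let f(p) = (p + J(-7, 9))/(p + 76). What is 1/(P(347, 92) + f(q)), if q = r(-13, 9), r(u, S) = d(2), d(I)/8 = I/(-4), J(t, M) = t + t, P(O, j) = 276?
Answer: 4/1103 ≈ 0.0036265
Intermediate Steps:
J(t, M) = 2*t
d(I) = -2*I (d(I) = 8*(I/(-4)) = 8*(I*(-¼)) = 8*(-I/4) = -2*I)
r(u, S) = -4 (r(u, S) = -2*2 = -4)
q = -4
f(p) = (-14 + p)/(76 + p) (f(p) = (p + 2*(-7))/(p + 76) = (p - 14)/(76 + p) = (-14 + p)/(76 + p))
1/(P(347, 92) + f(q)) = 1/(276 + (-14 - 4)/(76 - 4)) = 1/(276 - 18/72) = 1/(276 + (1/72)*(-18)) = 1/(276 - ¼) = 1/(1103/4) = 4/1103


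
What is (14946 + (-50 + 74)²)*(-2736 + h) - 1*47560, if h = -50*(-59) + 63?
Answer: 4252034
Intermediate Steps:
h = 3013 (h = 2950 + 63 = 3013)
(14946 + (-50 + 74)²)*(-2736 + h) - 1*47560 = (14946 + (-50 + 74)²)*(-2736 + 3013) - 1*47560 = (14946 + 24²)*277 - 47560 = (14946 + 576)*277 - 47560 = 15522*277 - 47560 = 4299594 - 47560 = 4252034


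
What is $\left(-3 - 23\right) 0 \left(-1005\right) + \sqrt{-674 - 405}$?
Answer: $i \sqrt{1079} \approx 32.848 i$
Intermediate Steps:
$\left(-3 - 23\right) 0 \left(-1005\right) + \sqrt{-674 - 405} = \left(-3 - 23\right) 0 \left(-1005\right) + \sqrt{-1079} = \left(-26\right) 0 \left(-1005\right) + i \sqrt{1079} = 0 \left(-1005\right) + i \sqrt{1079} = 0 + i \sqrt{1079} = i \sqrt{1079}$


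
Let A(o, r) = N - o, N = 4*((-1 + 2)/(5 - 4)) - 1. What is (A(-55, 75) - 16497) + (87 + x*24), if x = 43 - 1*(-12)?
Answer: -15032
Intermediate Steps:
x = 55 (x = 43 + 12 = 55)
N = 3 (N = 4*(1/1) - 1 = 4*(1*1) - 1 = 4*1 - 1 = 4 - 1 = 3)
A(o, r) = 3 - o
(A(-55, 75) - 16497) + (87 + x*24) = ((3 - 1*(-55)) - 16497) + (87 + 55*24) = ((3 + 55) - 16497) + (87 + 1320) = (58 - 16497) + 1407 = -16439 + 1407 = -15032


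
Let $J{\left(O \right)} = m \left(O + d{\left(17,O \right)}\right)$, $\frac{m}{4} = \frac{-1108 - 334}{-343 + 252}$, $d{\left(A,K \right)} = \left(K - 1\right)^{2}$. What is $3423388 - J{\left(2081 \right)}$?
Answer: $- \frac{3522164300}{13} \approx -2.7094 \cdot 10^{8}$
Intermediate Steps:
$d{\left(A,K \right)} = \left(-1 + K\right)^{2}$
$m = \frac{824}{13}$ ($m = 4 \frac{-1108 - 334}{-343 + 252} = 4 \left(- \frac{1442}{-91}\right) = 4 \left(\left(-1442\right) \left(- \frac{1}{91}\right)\right) = 4 \cdot \frac{206}{13} = \frac{824}{13} \approx 63.385$)
$J{\left(O \right)} = \frac{824 O}{13} + \frac{824 \left(-1 + O\right)^{2}}{13}$ ($J{\left(O \right)} = \frac{824 \left(O + \left(-1 + O\right)^{2}\right)}{13} = \frac{824 O}{13} + \frac{824 \left(-1 + O\right)^{2}}{13}$)
$3423388 - J{\left(2081 \right)} = 3423388 - \left(\frac{824}{13} \cdot 2081 + \frac{824 \left(-1 + 2081\right)^{2}}{13}\right) = 3423388 - \left(\frac{1714744}{13} + \frac{824 \cdot 2080^{2}}{13}\right) = 3423388 - \left(\frac{1714744}{13} + \frac{824}{13} \cdot 4326400\right) = 3423388 - \left(\frac{1714744}{13} + 274227200\right) = 3423388 - \frac{3566668344}{13} = - \frac{3522164300}{13}$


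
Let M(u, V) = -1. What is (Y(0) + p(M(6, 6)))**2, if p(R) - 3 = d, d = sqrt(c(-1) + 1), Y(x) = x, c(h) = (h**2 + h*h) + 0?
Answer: (3 + sqrt(3))**2 ≈ 22.392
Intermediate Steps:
c(h) = 2*h**2 (c(h) = (h**2 + h**2) + 0 = 2*h**2 + 0 = 2*h**2)
d = sqrt(3) (d = sqrt(2*(-1)**2 + 1) = sqrt(2*1 + 1) = sqrt(2 + 1) = sqrt(3) ≈ 1.7320)
p(R) = 3 + sqrt(3)
(Y(0) + p(M(6, 6)))**2 = (0 + (3 + sqrt(3)))**2 = (3 + sqrt(3))**2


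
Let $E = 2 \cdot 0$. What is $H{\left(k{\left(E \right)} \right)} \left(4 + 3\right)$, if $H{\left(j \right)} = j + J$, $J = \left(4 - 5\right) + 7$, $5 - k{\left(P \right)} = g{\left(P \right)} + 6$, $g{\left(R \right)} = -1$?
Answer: $42$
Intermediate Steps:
$E = 0$
$k{\left(P \right)} = 0$ ($k{\left(P \right)} = 5 - \left(-1 + 6\right) = 5 - 5 = 0$)
$J = 6$ ($J = -1 + 7 = 6$)
$H{\left(j \right)} = 6 + j$ ($H{\left(j \right)} = j + 6 = 6 + j$)
$H{\left(k{\left(E \right)} \right)} \left(4 + 3\right) = \left(6 + 0\right) \left(4 + 3\right) = 6 \cdot 7 = 42$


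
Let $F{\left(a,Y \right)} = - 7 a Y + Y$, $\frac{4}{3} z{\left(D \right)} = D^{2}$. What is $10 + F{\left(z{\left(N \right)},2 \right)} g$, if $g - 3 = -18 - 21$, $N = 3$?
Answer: $3340$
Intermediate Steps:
$z{\left(D \right)} = \frac{3 D^{2}}{4}$
$g = -36$ ($g = 3 - 39 = -36$)
$F{\left(a,Y \right)} = Y - 7 Y a$ ($F{\left(a,Y \right)} = - 7 Y a + Y = Y - 7 Y a$)
$10 + F{\left(z{\left(N \right)},2 \right)} g = 10 + 2 \left(1 - 7 \frac{3 \cdot 3^{2}}{4}\right) \left(-36\right) = 10 + 2 \left(1 - 7 \cdot \frac{3}{4} \cdot 9\right) \left(-36\right) = 10 + 2 \left(1 - \frac{189}{4}\right) \left(-36\right) = 10 + 2 \left(- \frac{185}{4}\right) \left(-36\right) = 10 - -3330 = 10 + 3330 = 3340$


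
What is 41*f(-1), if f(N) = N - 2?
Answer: -123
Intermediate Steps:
f(N) = -2 + N
41*f(-1) = 41*(-2 - 1) = 41*(-3) = -123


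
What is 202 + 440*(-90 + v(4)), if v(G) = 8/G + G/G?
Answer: -38078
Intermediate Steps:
v(G) = 1 + 8/G (v(G) = 8/G + 1 = 1 + 8/G)
202 + 440*(-90 + v(4)) = 202 + 440*(-90 + (8 + 4)/4) = 202 + 440*(-90 + (¼)*12) = 202 + 440*(-90 + 3) = 202 + 440*(-87) = 202 - 38280 = -38078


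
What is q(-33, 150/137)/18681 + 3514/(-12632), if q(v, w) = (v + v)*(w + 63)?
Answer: -2719032455/5388173284 ≈ -0.50463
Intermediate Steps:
q(v, w) = 2*v*(63 + w) (q(v, w) = (2*v)*(63 + w) = 2*v*(63 + w))
q(-33, 150/137)/18681 + 3514/(-12632) = (2*(-33)*(63 + 150/137))/18681 + 3514/(-12632) = (2*(-33)*(63 + 150*(1/137)))*(1/18681) + 3514*(-1/12632) = (2*(-33)*(63 + 150/137))*(1/18681) - 1757/6316 = (2*(-33)*(8781/137))*(1/18681) - 1757/6316 = -579546/137*1/18681 - 1757/6316 = -193182/853099 - 1757/6316 = -2719032455/5388173284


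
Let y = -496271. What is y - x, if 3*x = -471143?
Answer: -1017670/3 ≈ -3.3922e+5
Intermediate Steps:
x = -471143/3 (x = (1/3)*(-471143) = -471143/3 ≈ -1.5705e+5)
y - x = -496271 - 1*(-471143/3) = -496271 + 471143/3 = -1017670/3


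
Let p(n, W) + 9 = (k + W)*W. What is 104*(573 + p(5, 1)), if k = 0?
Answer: 58760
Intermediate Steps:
p(n, W) = -9 + W² (p(n, W) = -9 + (0 + W)*W = -9 + W*W = -9 + W²)
104*(573 + p(5, 1)) = 104*(573 + (-9 + 1²)) = 104*(573 + (-9 + 1)) = 104*(573 - 8) = 104*565 = 58760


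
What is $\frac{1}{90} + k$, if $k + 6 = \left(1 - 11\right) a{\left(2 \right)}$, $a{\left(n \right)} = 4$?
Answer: $- \frac{4139}{90} \approx -45.989$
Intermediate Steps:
$k = -46$ ($k = -6 + \left(1 - 11\right) 4 = -6 - 40 = -46$)
$\frac{1}{90} + k = \frac{1}{90} - 46 = - \frac{4139}{90}$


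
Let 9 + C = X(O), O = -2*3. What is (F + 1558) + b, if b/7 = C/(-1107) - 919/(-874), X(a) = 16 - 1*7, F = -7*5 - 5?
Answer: 1333165/874 ≈ 1525.4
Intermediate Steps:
O = -6
F = -40 (F = -35 - 5 = -40)
X(a) = 9 (X(a) = 16 - 7 = 9)
C = 0 (C = -9 + 9 = 0)
b = 6433/874 (b = 7*(0/(-1107) - 919/(-874)) = 7*(0*(-1/1107) - 919*(-1/874)) = 7*(0 + 919/874) = 7*(919/874) = 6433/874 ≈ 7.3604)
(F + 1558) + b = (-40 + 1558) + 6433/874 = 1518 + 6433/874 = 1333165/874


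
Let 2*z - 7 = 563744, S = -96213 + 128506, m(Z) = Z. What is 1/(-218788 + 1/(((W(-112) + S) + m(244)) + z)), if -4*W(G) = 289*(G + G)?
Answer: -661193/144661094082 ≈ -4.5706e-6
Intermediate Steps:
S = 32293
z = 563751/2 (z = 7/2 + (½)*563744 = 7/2 + 281872 = 563751/2 ≈ 2.8188e+5)
W(G) = -289*G/2 (W(G) = -289*(G + G)/4 = -289*2*G/4 = -289*G/2)
1/(-218788 + 1/(((W(-112) + S) + m(244)) + z)) = 1/(-218788 + 1/(((-289/2*(-112) + 32293) + 244) + 563751/2)) = 1/(-218788 + 1/(((16184 + 32293) + 244) + 563751/2)) = 1/(-218788 + 1/((48477 + 244) + 563751/2)) = 1/(-218788 + 1/(48721 + 563751/2)) = 1/(-218788 + 1/(661193/2)) = 1/(-218788 + 2/661193) = 1/(-144661094082/661193) = -661193/144661094082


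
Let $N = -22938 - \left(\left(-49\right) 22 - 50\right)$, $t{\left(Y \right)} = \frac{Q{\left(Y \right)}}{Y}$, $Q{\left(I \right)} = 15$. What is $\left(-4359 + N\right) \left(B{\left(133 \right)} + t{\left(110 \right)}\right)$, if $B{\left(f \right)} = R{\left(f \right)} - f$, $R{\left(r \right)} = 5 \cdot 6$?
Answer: $\frac{5383677}{2} \approx 2.6918 \cdot 10^{6}$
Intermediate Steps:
$R{\left(r \right)} = 30$
$t{\left(Y \right)} = \frac{15}{Y}$
$B{\left(f \right)} = 30 - f$
$N = -21810$ ($N = -22938 - \left(-1078 - 50\right) = -22938 - -1128 = -22938 + 1128 = -21810$)
$\left(-4359 + N\right) \left(B{\left(133 \right)} + t{\left(110 \right)}\right) = \left(-4359 - 21810\right) \left(\left(30 - 133\right) + \frac{15}{110}\right) = - 26169 \left(\left(30 - 133\right) + 15 \cdot \frac{1}{110}\right) = - 26169 \left(-103 + \frac{3}{22}\right) = \left(-26169\right) \left(- \frac{2263}{22}\right) = \frac{5383677}{2}$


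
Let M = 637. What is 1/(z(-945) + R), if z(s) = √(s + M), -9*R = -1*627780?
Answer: 156945/10947437593 - 9*I*√77/21894875186 ≈ 1.4336e-5 - 3.607e-9*I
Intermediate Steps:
R = 209260/3 (R = -(-1)*627780/9 = -⅑*(-627780) = 209260/3 ≈ 69753.)
z(s) = √(637 + s) (z(s) = √(s + 637) = √(637 + s))
1/(z(-945) + R) = 1/(√(637 - 945) + 209260/3) = 1/(√(-308) + 209260/3) = 1/(2*I*√77 + 209260/3) = 1/(209260/3 + 2*I*√77)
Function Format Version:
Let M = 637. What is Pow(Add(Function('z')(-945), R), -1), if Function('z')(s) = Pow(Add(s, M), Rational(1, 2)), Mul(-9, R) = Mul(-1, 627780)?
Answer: Add(Rational(156945, 10947437593), Mul(Rational(-9, 21894875186), I, Pow(77, Rational(1, 2)))) ≈ Add(1.4336e-5, Mul(-3.6070e-9, I))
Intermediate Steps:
R = Rational(209260, 3) (R = Mul(Rational(-1, 9), Mul(-1, 627780)) = Mul(Rational(-1, 9), -627780) = Rational(209260, 3) ≈ 69753.)
Function('z')(s) = Pow(Add(637, s), Rational(1, 2)) (Function('z')(s) = Pow(Add(s, 637), Rational(1, 2)) = Pow(Add(637, s), Rational(1, 2)))
Pow(Add(Function('z')(-945), R), -1) = Pow(Add(Pow(Add(637, -945), Rational(1, 2)), Rational(209260, 3)), -1) = Pow(Add(Pow(-308, Rational(1, 2)), Rational(209260, 3)), -1) = Pow(Add(Mul(2, I, Pow(77, Rational(1, 2))), Rational(209260, 3)), -1) = Pow(Add(Rational(209260, 3), Mul(2, I, Pow(77, Rational(1, 2)))), -1)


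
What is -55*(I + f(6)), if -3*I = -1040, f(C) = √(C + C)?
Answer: -57200/3 - 110*√3 ≈ -19257.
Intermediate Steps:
f(C) = √2*√C (f(C) = √(2*C) = √2*√C)
I = 1040/3 (I = -⅓*(-1040) = 1040/3 ≈ 346.67)
-55*(I + f(6)) = -55*(1040/3 + √2*√6) = -55*(1040/3 + 2*√3) = -(57200/3 + 110*√3) = -57200/3 - 110*√3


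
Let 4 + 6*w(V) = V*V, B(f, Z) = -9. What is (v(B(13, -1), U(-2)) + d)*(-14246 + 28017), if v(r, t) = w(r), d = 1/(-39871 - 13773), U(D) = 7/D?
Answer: 28441122361/160932 ≈ 1.7673e+5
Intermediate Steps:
d = -1/53644 (d = 1/(-53644) = -1/53644 ≈ -1.8641e-5)
w(V) = -⅔ + V²/6 (w(V) = -⅔ + (V*V)/6 = -⅔ + V²/6)
v(r, t) = -⅔ + r²/6
(v(B(13, -1), U(-2)) + d)*(-14246 + 28017) = ((-⅔ + (⅙)*(-9)²) - 1/53644)*(-14246 + 28017) = ((-⅔ + (⅙)*81) - 1/53644)*13771 = ((-⅔ + 27/2) - 1/53644)*13771 = (77/6 - 1/53644)*13771 = (2065291/160932)*13771 = 28441122361/160932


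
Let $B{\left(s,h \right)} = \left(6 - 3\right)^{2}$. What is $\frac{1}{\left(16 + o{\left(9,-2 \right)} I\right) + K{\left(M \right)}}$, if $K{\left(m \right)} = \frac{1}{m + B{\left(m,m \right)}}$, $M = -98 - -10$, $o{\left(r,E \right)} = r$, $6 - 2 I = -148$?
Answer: $\frac{79}{56010} \approx 0.0014105$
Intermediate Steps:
$I = 77$ ($I = 3 - -74 = 3 + 74 = 77$)
$B{\left(s,h \right)} = 9$ ($B{\left(s,h \right)} = 3^{2} = 9$)
$M = -88$ ($M = -98 + 10 = -88$)
$K{\left(m \right)} = \frac{1}{9 + m}$ ($K{\left(m \right)} = \frac{1}{m + 9} = \frac{1}{9 + m}$)
$\frac{1}{\left(16 + o{\left(9,-2 \right)} I\right) + K{\left(M \right)}} = \frac{1}{\left(16 + 9 \cdot 77\right) + \frac{1}{9 - 88}} = \frac{1}{\left(16 + 693\right) + \frac{1}{-79}} = \frac{1}{709 - \frac{1}{79}} = \frac{1}{\frac{56010}{79}} = \frac{79}{56010}$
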